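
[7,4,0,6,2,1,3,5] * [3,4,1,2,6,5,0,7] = [7,6,3,0,1,4,2,5]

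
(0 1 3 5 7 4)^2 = (0 3 7)(1 5 4)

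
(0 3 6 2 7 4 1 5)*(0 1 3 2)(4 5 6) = (0 2 7 5 1 6)(3 4)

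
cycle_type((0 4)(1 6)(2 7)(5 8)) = 2^4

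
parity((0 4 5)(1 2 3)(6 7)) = odd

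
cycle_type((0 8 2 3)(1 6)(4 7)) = 2^2.4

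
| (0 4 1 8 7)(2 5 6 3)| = 20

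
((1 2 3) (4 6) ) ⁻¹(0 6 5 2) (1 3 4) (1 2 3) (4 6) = (0 4 5 3) (1 6 2) 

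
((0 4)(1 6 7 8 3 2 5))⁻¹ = (0 4)(1 5 2 3 8 7 6)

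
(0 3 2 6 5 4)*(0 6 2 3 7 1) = (0 7 1)(4 6 5)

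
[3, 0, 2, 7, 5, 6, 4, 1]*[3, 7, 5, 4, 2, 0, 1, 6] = [4, 3, 5, 6, 0, 1, 2, 7]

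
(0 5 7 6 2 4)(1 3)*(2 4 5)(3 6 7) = (0 2 5 3 1 6 4)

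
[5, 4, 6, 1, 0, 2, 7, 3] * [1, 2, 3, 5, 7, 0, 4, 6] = [0, 7, 4, 2, 1, 3, 6, 5]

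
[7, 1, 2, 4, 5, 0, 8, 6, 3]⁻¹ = [5, 1, 2, 8, 3, 4, 7, 0, 6]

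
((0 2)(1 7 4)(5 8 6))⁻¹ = (0 2)(1 4 7)(5 6 8)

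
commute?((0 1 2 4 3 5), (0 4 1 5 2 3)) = no:(0 1 2 4 3 5)*(0 4 1 5 2 3) = (0 5 4)(1 3 2), (0 4 1 5 2 3)*(0 1 2 4 3 5) = (0 3 1)(2 5 4)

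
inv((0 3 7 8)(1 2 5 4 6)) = (0 8 7 3)(1 6 4 5 2)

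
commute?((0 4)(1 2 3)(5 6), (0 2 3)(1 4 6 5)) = no:(0 4)(1 2 3)(5 6) * (0 2 3)(1 4 6 5) = (0 6 1 3 4 2), (0 2 3)(1 4 6 5) * (0 4)(1 2 3)(5 6) = (0 3 4 5 2 1)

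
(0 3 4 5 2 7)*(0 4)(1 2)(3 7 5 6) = (0 7 4 6 3)(1 2 5)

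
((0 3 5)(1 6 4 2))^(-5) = (0 3 5)(1 2 4 6)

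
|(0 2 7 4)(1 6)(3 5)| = 4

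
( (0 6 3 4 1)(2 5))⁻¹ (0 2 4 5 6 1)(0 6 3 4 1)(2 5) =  (0 6 5 1 2 3)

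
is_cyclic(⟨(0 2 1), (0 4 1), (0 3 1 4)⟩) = no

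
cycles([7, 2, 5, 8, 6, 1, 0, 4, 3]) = (0 7 4 6)(1 2 5)(3 8)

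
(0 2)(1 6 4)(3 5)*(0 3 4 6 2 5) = (0 5 4 1 2 3)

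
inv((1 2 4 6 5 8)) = (1 8 5 6 4 2)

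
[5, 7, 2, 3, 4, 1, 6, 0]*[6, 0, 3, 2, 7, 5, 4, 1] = [5, 1, 3, 2, 7, 0, 4, 6]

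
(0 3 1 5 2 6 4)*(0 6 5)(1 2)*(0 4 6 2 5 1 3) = (1 4 2)(3 5)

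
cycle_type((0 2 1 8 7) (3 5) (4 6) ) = 2^2.5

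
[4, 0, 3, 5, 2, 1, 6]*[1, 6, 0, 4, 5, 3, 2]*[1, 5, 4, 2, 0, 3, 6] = [3, 5, 0, 2, 1, 6, 4]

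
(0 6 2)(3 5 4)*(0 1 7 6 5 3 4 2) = (0 5 2 1 7 6)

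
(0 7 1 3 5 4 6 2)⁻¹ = (0 2 6 4 5 3 1 7)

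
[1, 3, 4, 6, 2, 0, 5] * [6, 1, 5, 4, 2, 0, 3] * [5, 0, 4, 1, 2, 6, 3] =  [0, 2, 4, 1, 6, 3, 5]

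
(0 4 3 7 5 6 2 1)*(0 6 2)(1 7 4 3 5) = (0 3 4 5 2 7 1 6)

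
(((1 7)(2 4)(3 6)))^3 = (1 7)(2 4)(3 6)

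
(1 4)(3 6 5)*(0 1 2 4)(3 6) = (0 1)(2 4)(5 6)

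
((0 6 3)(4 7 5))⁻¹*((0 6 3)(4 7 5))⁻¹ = (0 6 3)(4 7 5)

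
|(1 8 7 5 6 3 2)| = 7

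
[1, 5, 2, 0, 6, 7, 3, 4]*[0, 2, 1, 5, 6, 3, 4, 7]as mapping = [0→2, 1→3, 2→1, 3→0, 4→4, 5→7, 6→5, 7→6]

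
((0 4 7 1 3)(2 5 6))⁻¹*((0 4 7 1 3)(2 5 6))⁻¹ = (0 1 4 3 7)(2 5 6)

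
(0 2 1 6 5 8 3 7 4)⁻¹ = (0 4 7 3 8 5 6 1 2)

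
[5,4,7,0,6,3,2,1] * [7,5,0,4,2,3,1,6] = [3,2,6,7,1,4,0,5]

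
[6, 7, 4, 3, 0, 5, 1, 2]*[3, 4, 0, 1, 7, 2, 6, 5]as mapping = [0→6, 1→5, 2→7, 3→1, 4→3, 5→2, 6→4, 7→0]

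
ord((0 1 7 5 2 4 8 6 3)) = 9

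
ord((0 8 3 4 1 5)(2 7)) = 6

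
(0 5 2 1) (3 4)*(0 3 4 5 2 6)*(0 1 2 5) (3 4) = (0 5 6 1 4 3) 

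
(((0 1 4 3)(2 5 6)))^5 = (0 1 4 3)(2 6 5)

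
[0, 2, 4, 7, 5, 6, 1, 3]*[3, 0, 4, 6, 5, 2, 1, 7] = [3, 4, 5, 7, 2, 1, 0, 6]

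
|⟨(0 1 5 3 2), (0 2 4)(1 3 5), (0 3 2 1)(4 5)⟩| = 360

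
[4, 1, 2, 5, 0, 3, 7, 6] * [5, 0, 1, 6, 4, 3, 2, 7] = [4, 0, 1, 3, 5, 6, 7, 2]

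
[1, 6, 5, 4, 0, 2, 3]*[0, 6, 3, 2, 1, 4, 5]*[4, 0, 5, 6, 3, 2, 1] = [1, 2, 3, 0, 4, 6, 5]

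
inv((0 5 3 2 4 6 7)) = (0 7 6 4 2 3 5)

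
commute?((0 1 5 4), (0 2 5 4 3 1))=no:(0 1 5 4) * (0 2 5 4 3 1)=(1 4 2 5 3), (0 2 5 4 3 1) * (0 1 5 4)=(0 2 4 3 5)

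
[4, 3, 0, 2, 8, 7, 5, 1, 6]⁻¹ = [2, 7, 3, 1, 0, 6, 8, 5, 4]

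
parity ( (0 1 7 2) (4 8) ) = even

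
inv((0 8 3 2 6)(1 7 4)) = (0 6 2 3 8)(1 4 7)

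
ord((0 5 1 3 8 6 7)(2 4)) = 14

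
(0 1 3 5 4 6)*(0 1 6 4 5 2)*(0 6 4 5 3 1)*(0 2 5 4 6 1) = (0 6 2 1)(3 5)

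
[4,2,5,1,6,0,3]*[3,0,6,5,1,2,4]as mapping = [0→1,1→6,2→2,3→0,4→4,5→3,6→5]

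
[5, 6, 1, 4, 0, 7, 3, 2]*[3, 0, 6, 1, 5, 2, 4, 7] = [2, 4, 0, 5, 3, 7, 1, 6]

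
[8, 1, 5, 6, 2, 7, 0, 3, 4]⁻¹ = [6, 1, 4, 7, 8, 2, 3, 5, 0]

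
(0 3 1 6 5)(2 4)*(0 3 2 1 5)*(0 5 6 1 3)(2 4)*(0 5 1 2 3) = (0 4)(1 2 3 6)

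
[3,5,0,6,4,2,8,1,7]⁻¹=[2,7,5,0,4,1,3,8,6]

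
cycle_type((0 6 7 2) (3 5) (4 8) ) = 2^2.4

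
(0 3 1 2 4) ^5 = () 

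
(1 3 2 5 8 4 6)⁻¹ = (1 6 4 8 5 2 3)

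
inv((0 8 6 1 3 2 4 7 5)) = (0 5 7 4 2 3 1 6 8)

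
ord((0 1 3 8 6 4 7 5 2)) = 9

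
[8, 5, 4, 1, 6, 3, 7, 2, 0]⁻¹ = [8, 3, 7, 5, 2, 1, 4, 6, 0]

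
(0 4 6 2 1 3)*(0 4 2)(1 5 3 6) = (0 2 5 3 4 1 6)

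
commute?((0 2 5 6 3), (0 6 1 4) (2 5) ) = no:(0 2 5 6 3) * (0 6 1 4) (2 5) = (0 5 1 4) (3 6), (0 6 1 4) (2 5) * (0 2 5 6 3) = (0 3) (1 4 2 6) 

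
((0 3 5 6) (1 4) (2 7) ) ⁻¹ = (0 6 5 3) (1 4) (2 7) 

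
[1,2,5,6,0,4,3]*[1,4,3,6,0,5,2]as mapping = [0→4,1→3,2→5,3→2,4→1,5→0,6→6]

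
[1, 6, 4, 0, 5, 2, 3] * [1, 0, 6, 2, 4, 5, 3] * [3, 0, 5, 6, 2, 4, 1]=[3, 6, 2, 0, 4, 1, 5]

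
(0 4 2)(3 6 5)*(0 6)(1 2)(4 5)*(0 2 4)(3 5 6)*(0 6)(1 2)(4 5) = (1 5 4 2 3)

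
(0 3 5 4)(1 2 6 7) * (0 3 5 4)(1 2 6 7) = (0 5)(1 6)(2 7)(3 4)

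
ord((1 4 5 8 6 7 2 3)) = 8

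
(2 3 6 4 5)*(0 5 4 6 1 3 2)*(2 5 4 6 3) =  (0 4 6 3 1 2 5)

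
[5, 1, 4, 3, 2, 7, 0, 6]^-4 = [0, 1, 2, 3, 4, 5, 6, 7]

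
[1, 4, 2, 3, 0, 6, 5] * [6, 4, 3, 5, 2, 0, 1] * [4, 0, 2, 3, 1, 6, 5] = [1, 2, 3, 6, 5, 0, 4]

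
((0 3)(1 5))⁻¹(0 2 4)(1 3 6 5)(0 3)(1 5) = (0 6 1 5)(2 4 3)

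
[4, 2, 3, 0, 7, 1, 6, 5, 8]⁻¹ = [3, 5, 1, 2, 0, 7, 6, 4, 8]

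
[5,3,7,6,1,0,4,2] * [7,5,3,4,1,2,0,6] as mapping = [0→2,1→4,2→6,3→0,4→5,5→7,6→1,7→3] 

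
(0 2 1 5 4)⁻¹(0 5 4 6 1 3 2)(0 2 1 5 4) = (0 6 5 3 1 2 4)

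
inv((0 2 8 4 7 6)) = (0 6 7 4 8 2)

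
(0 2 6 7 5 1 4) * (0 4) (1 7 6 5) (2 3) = (0 3 2 5 7 1) 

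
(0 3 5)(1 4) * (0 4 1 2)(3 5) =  (0 5 4 2)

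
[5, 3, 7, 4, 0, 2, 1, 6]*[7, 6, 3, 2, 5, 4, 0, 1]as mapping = [0→4, 1→2, 2→1, 3→5, 4→7, 5→3, 6→6, 7→0]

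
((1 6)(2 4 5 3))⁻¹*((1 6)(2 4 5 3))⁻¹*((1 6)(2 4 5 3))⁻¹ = (1 6)(2 4 5 3)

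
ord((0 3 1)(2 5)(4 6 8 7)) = 12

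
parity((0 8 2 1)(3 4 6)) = odd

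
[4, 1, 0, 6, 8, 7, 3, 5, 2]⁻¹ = [2, 1, 8, 6, 0, 7, 3, 5, 4]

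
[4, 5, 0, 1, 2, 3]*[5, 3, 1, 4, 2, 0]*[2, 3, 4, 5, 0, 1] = [4, 2, 1, 5, 3, 0]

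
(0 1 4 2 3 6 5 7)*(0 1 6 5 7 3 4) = (0 6 7 1)(2 4)(3 5)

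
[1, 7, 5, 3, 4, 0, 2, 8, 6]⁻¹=[5, 0, 6, 3, 4, 2, 8, 1, 7]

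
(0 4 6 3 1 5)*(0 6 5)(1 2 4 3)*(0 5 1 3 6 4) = (0 6 3 2)(1 5 4)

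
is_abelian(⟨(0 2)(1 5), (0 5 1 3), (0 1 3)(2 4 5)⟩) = no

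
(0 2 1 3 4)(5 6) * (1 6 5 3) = (0 2 6 3 4)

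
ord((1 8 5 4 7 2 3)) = 7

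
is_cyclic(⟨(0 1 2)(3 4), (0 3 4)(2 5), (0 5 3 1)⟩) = no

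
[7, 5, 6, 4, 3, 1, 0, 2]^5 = [7, 5, 6, 4, 3, 1, 0, 2]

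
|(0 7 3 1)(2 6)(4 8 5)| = 12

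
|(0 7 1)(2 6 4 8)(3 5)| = 12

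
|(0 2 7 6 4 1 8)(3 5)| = 14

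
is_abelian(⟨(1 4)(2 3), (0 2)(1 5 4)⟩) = no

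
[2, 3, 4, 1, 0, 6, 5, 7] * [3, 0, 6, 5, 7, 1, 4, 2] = [6, 5, 7, 0, 3, 4, 1, 2]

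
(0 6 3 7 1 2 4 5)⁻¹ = (0 5 4 2 1 7 3 6)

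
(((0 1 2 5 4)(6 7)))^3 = (0 5 1 4 2)(6 7)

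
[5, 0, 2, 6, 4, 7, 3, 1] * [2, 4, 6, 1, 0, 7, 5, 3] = [7, 2, 6, 5, 0, 3, 1, 4]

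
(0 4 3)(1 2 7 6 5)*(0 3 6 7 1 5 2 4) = (1 4 6 2)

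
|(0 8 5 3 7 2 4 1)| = 8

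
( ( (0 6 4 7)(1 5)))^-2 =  (0 4)(6 7)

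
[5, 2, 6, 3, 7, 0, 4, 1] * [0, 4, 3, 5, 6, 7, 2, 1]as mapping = [0→7, 1→3, 2→2, 3→5, 4→1, 5→0, 6→6, 7→4]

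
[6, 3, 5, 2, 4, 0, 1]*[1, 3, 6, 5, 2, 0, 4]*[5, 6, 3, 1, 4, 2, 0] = [4, 2, 5, 0, 3, 6, 1]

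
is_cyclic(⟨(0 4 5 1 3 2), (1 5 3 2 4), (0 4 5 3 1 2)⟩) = no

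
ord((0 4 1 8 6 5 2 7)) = 8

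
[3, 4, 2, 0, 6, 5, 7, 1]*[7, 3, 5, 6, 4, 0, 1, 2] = [6, 4, 5, 7, 1, 0, 2, 3]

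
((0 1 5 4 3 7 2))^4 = (0 3 1 7 5 2 4)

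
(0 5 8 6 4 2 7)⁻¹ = (0 7 2 4 6 8 5)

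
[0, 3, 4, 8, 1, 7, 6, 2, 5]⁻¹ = [0, 4, 7, 1, 2, 8, 6, 5, 3]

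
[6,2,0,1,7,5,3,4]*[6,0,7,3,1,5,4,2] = [4,7,6,0,2,5,3,1]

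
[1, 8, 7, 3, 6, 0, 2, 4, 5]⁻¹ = [5, 0, 6, 3, 7, 8, 4, 2, 1]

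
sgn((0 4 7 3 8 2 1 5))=-1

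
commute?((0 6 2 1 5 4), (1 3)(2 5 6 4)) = no:(0 6 2 1 5 4)*(1 3)(2 5 6 4) = (0 4)(1 6 5 2 3), (1 3)(2 5 6 4)*(0 6 2 1 5 4) = (0 6)(1 3 5 2 4)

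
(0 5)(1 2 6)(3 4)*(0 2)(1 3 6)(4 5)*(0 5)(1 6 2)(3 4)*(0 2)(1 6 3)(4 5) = (0 1 4)(2 3)(5 6)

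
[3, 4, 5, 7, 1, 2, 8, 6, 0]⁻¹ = [8, 4, 5, 0, 1, 2, 7, 3, 6]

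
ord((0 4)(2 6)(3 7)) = 2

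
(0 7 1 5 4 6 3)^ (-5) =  (0 1 4 3 7 5 6)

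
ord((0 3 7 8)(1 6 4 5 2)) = 20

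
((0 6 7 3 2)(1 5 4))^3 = (0 3 6 2 7)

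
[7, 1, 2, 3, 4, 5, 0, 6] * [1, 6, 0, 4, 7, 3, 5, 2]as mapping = [0→2, 1→6, 2→0, 3→4, 4→7, 5→3, 6→1, 7→5]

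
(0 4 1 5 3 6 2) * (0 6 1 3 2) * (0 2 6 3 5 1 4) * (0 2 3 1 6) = (0 2 1 6 3 4 5)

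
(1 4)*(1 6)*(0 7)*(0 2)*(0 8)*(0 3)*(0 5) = (0 7 2 8 3 5)(1 4 6)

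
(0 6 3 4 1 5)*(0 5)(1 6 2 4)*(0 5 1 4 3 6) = (0 2 3 4)(1 5)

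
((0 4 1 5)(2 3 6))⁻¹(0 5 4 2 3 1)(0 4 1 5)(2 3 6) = (0 1 3 6 5 4)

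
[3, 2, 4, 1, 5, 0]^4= [4, 0, 3, 5, 1, 2]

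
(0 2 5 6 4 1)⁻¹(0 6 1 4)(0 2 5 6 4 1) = (0 1 2 4)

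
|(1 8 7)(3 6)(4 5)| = 6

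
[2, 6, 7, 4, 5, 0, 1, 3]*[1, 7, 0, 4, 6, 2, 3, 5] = [0, 3, 5, 6, 2, 1, 7, 4]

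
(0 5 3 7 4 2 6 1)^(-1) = (0 1 6 2 4 7 3 5)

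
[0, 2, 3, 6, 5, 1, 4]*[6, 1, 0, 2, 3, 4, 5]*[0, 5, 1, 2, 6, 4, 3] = [3, 0, 1, 4, 6, 5, 2]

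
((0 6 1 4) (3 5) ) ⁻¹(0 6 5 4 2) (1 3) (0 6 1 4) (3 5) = (0 2 6 1 3) (4 5) 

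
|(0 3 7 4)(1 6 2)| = 12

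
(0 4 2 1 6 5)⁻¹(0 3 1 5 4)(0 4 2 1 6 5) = (0 2 4 3 6)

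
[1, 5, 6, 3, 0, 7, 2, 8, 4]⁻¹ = [4, 0, 6, 3, 8, 1, 2, 5, 7]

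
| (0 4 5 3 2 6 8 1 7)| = 9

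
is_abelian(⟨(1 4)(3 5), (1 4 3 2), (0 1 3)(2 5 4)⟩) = no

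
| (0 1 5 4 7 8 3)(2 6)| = 14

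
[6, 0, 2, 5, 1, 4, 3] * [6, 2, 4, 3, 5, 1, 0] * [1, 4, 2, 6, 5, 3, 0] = [1, 0, 5, 4, 2, 3, 6]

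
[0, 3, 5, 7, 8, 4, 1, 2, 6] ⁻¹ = [0, 6, 7, 1, 5, 2, 8, 3, 4] 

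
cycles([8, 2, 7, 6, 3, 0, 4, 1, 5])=(0 8 5)(1 2 7)(3 6 4)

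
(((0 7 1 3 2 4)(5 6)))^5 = (0 4 2 3 1 7)(5 6)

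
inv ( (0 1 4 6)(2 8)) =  (0 6 4 1)(2 8)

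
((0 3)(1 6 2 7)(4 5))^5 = (0 3)(1 6 2 7)(4 5)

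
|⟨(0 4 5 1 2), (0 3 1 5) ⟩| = 720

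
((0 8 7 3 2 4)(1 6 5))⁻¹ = (0 4 2 3 7 8)(1 5 6)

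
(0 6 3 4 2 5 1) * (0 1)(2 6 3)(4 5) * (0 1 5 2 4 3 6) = (0 6 4)(1 5)(2 3)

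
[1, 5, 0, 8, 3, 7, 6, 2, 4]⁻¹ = [2, 0, 7, 4, 8, 1, 6, 5, 3]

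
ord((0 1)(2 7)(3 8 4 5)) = 4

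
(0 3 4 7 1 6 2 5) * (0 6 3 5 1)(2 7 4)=(0 5 6 7)(1 3 2)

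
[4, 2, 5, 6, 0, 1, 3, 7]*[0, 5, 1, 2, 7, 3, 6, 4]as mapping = [0→7, 1→1, 2→3, 3→6, 4→0, 5→5, 6→2, 7→4]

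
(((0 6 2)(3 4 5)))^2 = (0 2 6)(3 5 4)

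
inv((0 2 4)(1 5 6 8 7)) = (0 4 2)(1 7 8 6 5)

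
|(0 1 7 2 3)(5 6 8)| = 15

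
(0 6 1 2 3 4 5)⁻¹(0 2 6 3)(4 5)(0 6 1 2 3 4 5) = (0 5)(1 4 6 3)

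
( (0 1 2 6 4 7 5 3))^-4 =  (0 4)(1 7)(2 5)(3 6)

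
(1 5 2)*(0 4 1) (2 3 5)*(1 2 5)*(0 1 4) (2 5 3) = (1 3 4 5 2) 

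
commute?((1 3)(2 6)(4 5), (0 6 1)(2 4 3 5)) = no:(1 3)(2 6)(4 5)*(0 6 1)(2 4 3 5) = (0 6 4 2 1 5 3), (0 6 1)(2 4 3 5)*(1 3)(2 6)(4 5) = (0 2 5 6 3 4 1)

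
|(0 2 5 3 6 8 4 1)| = 8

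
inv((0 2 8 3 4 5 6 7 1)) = (0 1 7 6 5 4 3 8 2)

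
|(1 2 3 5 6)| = 5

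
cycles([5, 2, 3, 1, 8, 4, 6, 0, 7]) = (0 5 4 8 7)(1 2 3)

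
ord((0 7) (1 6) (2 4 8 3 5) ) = 10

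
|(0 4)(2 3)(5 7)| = 2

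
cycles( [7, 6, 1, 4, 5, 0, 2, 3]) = (0 7 3 4 5) (1 6 2) 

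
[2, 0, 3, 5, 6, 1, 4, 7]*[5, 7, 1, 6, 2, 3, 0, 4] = [1, 5, 6, 3, 0, 7, 2, 4]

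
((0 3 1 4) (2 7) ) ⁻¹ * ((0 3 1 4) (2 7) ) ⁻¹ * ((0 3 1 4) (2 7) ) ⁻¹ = (0 3 1 4) (2 7) 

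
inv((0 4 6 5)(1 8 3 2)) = (0 5 6 4)(1 2 3 8)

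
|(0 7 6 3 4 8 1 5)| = 8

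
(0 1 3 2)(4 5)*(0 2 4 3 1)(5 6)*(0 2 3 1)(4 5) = (0 2 3 5 1)(4 6)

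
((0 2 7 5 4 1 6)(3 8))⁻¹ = (0 6 1 4 5 7 2)(3 8)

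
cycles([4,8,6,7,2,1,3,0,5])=(0 4 2 6 3 7)(1 8 5)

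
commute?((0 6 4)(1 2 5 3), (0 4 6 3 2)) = no:(0 6 4)(1 2 5 3)*(0 4 6 3 2) = (0 3 1)(2 5), (0 4 6 3 2)*(0 6 4)(1 2 5 3) = (1 2 6)(3 5)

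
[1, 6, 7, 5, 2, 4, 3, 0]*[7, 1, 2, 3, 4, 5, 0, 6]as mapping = [0→1, 1→0, 2→6, 3→5, 4→2, 5→4, 6→3, 7→7]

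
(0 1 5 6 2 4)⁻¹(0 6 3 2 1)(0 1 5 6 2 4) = (1 2 3 4 5)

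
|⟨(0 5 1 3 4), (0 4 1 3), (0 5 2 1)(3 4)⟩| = 720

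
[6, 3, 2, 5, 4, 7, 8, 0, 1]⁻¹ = [7, 8, 2, 1, 4, 3, 0, 5, 6]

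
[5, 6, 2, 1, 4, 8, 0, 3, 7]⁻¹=[6, 3, 2, 7, 4, 0, 1, 8, 5]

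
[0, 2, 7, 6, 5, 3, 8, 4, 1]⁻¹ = [0, 8, 1, 5, 7, 4, 3, 2, 6]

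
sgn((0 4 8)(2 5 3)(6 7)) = -1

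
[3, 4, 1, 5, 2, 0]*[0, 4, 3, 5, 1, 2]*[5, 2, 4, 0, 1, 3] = [3, 2, 1, 4, 0, 5]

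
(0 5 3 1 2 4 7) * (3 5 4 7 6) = (0 4 6 3 1 2 7)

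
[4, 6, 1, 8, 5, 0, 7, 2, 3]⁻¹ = [5, 2, 7, 8, 0, 4, 1, 6, 3]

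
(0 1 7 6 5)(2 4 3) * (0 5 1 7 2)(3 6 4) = (0 7 4 6 1 2 3)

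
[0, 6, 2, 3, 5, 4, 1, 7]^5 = [0, 6, 2, 3, 5, 4, 1, 7]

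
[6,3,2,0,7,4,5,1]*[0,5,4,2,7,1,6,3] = [6,2,4,0,3,7,1,5]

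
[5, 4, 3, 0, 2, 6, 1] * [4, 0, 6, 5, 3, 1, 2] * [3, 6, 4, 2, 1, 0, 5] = [6, 2, 0, 1, 5, 4, 3]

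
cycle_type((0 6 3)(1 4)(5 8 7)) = 2.3^2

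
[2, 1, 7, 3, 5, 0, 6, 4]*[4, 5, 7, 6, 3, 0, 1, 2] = [7, 5, 2, 6, 0, 4, 1, 3]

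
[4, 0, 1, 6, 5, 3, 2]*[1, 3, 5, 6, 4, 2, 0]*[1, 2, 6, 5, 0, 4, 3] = [0, 2, 5, 1, 6, 3, 4]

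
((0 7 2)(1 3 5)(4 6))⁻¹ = (0 2 7)(1 5 3)(4 6)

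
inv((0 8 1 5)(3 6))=(0 5 1 8)(3 6)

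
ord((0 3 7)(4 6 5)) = 3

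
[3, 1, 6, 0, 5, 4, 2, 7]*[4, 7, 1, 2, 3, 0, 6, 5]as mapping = [0→2, 1→7, 2→6, 3→4, 4→0, 5→3, 6→1, 7→5]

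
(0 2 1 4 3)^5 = ()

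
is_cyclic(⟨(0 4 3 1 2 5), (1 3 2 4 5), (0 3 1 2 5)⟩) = no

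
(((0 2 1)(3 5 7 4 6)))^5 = (0 1 2)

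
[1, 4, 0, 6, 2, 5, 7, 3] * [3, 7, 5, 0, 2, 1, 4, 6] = [7, 2, 3, 4, 5, 1, 6, 0]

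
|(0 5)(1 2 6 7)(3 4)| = 4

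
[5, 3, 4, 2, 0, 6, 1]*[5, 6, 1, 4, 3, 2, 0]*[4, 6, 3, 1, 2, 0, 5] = [3, 2, 1, 6, 0, 4, 5]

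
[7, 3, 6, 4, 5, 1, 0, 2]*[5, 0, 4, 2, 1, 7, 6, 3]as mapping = [0→3, 1→2, 2→6, 3→1, 4→7, 5→0, 6→5, 7→4]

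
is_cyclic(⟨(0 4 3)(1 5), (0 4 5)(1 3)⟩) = no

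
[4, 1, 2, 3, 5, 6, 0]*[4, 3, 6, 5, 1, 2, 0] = [1, 3, 6, 5, 2, 0, 4]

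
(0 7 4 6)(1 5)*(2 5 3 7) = (0 2 5 1 3 7 4 6)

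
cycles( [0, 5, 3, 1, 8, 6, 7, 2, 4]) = (1 5 6 7 2 3)(4 8)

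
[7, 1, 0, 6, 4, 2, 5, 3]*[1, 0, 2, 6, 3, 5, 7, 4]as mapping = [0→4, 1→0, 2→1, 3→7, 4→3, 5→2, 6→5, 7→6]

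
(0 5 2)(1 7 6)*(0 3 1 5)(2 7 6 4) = (1 6 5 7 4 2 3)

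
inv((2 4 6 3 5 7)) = (2 7 5 3 6 4)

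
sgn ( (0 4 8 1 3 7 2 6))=-1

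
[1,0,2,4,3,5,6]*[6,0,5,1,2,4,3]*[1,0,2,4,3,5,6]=[1,6,5,2,0,3,4]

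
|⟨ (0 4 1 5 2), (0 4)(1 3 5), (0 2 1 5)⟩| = 720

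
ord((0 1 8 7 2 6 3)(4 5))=14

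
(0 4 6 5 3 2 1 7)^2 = (0 6 3 1)(2 7 4 5)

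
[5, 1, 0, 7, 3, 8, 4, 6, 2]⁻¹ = [2, 1, 8, 4, 6, 0, 7, 3, 5]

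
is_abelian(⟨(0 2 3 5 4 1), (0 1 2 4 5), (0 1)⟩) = no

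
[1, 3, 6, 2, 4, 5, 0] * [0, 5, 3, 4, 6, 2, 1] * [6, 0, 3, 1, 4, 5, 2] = [5, 4, 0, 1, 2, 3, 6]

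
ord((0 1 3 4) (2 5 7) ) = 12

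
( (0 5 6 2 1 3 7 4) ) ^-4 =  (0 1) (2 4) (3 5) (6 7) 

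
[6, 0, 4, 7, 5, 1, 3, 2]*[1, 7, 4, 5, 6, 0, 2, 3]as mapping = [0→2, 1→1, 2→6, 3→3, 4→0, 5→7, 6→5, 7→4]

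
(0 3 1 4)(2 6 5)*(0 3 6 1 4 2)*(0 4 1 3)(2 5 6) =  (0 2 3 1 5 4)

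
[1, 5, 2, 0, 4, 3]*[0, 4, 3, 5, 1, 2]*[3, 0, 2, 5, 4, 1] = [4, 2, 5, 3, 0, 1] 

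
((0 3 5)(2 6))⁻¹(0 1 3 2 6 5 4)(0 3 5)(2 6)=(0 4 3 1 5 6 2)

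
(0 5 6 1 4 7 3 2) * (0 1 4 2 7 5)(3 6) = (1 2)(3 7 6 4 5)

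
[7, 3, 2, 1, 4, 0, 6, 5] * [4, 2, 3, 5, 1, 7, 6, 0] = [0, 5, 3, 2, 1, 4, 6, 7]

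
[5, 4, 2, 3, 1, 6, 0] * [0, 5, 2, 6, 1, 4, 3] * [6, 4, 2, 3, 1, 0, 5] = [1, 4, 2, 5, 0, 3, 6]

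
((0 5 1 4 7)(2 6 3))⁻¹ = (0 7 4 1 5)(2 3 6)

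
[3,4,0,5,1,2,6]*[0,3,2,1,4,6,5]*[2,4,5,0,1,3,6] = [4,1,2,6,0,5,3]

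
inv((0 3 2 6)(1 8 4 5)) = (0 6 2 3)(1 5 4 8)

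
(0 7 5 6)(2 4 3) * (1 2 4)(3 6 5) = (0 7 3 4 6)(1 2)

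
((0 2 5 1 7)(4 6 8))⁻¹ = (0 7 1 5 2)(4 8 6)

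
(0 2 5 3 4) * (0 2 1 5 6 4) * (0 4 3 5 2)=(0 1 2 6 3 4)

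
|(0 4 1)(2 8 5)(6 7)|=6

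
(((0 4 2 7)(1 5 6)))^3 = (0 7 2 4)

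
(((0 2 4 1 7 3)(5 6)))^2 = (0 4 7)(1 3 2)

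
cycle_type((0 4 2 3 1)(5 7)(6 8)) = 2^2.5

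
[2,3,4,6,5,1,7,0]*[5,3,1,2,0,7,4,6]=[1,2,0,4,7,3,6,5]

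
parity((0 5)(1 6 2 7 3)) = odd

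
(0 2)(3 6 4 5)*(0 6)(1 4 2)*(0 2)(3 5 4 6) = (0 1 6)(2 3)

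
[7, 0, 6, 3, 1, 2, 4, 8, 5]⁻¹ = [1, 4, 5, 3, 6, 8, 2, 0, 7]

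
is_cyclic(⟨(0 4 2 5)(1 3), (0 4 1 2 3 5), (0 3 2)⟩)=no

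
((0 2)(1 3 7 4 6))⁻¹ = (0 2)(1 6 4 7 3)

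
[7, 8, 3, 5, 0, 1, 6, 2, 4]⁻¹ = [4, 5, 7, 2, 8, 3, 6, 0, 1]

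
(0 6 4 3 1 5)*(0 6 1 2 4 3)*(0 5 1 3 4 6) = (0 3 2 6 4 5)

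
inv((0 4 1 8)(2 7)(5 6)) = (0 8 1 4)(2 7)(5 6)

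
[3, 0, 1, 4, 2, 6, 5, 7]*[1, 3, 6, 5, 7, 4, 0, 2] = [5, 1, 3, 7, 6, 0, 4, 2]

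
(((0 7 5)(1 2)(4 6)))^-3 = (1 2)(4 6)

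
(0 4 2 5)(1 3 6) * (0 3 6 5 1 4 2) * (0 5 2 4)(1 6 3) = (0 4 5 1 3 2 6)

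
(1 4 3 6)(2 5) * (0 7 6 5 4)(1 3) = (0 7 6 3 5 2 4 1)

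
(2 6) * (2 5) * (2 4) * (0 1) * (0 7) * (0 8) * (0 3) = (0 1 7 8 3)(2 6 5 4)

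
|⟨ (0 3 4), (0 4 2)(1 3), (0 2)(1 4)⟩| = 120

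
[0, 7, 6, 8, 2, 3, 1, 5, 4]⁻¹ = [0, 6, 4, 5, 8, 7, 2, 1, 3]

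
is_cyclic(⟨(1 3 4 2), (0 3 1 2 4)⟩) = no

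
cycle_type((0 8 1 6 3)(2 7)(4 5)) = 2^2.5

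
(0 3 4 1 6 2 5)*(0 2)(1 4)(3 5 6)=(0 5 2 6)(1 3)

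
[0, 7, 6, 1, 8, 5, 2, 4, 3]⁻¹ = [0, 3, 6, 8, 7, 5, 2, 1, 4]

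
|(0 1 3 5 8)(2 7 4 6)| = 20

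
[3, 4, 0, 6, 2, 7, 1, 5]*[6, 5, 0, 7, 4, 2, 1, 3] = [7, 4, 6, 1, 0, 3, 5, 2]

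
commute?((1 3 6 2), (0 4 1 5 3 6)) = no:(1 3 6 2) * (0 4 1 5 3 6) = (0 4 1 6 2 5 3), (0 4 1 5 3 6) * (1 3 6 2) = (0 4 3 2 1 5 6)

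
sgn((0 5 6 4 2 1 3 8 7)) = 1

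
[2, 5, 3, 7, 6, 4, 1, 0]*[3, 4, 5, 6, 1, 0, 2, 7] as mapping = [0→5, 1→0, 2→6, 3→7, 4→2, 5→1, 6→4, 7→3] 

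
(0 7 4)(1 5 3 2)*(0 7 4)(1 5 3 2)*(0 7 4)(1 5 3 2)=(1 2 3 5)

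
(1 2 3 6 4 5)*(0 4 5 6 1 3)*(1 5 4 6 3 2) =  (0 6 4 3 5 2)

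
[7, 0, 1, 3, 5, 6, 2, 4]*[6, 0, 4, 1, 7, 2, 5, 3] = [3, 6, 0, 1, 2, 5, 4, 7]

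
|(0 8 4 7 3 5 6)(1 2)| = 14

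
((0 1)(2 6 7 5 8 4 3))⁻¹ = (0 1)(2 3 4 8 5 7 6)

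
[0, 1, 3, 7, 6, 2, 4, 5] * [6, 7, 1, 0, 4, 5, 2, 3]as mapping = [0→6, 1→7, 2→0, 3→3, 4→2, 5→1, 6→4, 7→5]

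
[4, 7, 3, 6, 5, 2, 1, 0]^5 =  [6, 2, 0, 4, 1, 7, 5, 3]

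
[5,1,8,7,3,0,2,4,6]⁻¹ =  [5,1,6,4,7,0,8,3,2]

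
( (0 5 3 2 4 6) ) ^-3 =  (0 2) (3 6) (4 5) 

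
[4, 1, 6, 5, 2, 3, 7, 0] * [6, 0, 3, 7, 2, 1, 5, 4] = [2, 0, 5, 1, 3, 7, 4, 6] 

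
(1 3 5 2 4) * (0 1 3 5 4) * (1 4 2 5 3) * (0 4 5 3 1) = (0 5 3 2 4)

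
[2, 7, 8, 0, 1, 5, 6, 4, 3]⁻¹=[3, 4, 0, 8, 7, 5, 6, 1, 2]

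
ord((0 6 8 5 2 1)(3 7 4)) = 6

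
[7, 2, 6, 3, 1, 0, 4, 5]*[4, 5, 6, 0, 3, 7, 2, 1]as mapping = [0→1, 1→6, 2→2, 3→0, 4→5, 5→4, 6→3, 7→7]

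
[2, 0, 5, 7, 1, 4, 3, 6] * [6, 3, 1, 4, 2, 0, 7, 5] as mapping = [0→1, 1→6, 2→0, 3→5, 4→3, 5→2, 6→4, 7→7] 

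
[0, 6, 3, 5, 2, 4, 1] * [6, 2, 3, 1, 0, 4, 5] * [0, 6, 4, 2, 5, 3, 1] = [1, 3, 6, 5, 2, 0, 4]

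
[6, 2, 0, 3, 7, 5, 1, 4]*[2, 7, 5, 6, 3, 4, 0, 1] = [0, 5, 2, 6, 1, 4, 7, 3]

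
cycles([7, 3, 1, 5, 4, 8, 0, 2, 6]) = (0 7 2 1 3 5 8 6)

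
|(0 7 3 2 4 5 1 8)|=8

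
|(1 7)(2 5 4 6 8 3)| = 6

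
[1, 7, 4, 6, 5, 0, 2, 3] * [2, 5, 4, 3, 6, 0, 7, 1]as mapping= [0→5, 1→1, 2→6, 3→7, 4→0, 5→2, 6→4, 7→3]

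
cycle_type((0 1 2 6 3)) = 5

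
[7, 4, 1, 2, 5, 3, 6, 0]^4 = [0, 2, 3, 5, 1, 4, 6, 7]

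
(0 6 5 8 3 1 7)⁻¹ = (0 7 1 3 8 5 6)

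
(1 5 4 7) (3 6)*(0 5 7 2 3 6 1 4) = (0 5) (1 7 4 2 3) 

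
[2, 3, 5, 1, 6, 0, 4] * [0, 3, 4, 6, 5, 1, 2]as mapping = [0→4, 1→6, 2→1, 3→3, 4→2, 5→0, 6→5]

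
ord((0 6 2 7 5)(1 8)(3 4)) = 10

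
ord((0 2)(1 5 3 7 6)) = 10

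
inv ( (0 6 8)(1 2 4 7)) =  (0 8 6)(1 7 4 2)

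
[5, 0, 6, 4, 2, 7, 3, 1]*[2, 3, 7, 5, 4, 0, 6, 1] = [0, 2, 6, 4, 7, 1, 5, 3]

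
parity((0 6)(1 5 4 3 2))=odd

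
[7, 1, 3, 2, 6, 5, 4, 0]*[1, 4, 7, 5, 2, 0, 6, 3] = [3, 4, 5, 7, 6, 0, 2, 1]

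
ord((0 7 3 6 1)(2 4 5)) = 15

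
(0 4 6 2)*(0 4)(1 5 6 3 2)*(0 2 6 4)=(0 2)(1 5 4 3 6)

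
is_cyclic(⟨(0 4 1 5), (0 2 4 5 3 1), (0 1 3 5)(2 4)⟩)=no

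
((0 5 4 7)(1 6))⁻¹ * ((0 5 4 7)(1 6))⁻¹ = (0 4)(5 7)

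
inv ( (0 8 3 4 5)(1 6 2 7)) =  (0 5 4 3 8)(1 7 2 6)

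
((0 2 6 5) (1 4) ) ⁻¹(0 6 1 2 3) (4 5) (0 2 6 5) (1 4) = (0 1) (2 5 4 6 3) 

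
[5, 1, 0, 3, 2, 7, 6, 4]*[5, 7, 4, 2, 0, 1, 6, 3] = [1, 7, 5, 2, 4, 3, 6, 0]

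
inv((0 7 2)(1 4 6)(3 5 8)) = (0 2 7)(1 6 4)(3 8 5)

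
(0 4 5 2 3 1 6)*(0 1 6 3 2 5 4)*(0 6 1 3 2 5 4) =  (0 6 3 1 2 5 4)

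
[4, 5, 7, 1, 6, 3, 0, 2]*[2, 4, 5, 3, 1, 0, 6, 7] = [1, 0, 7, 4, 6, 3, 2, 5]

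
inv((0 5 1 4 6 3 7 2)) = (0 2 7 3 6 4 1 5)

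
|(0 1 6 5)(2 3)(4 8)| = 4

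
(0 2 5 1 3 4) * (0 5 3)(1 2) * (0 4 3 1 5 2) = (0 5)(1 4 2)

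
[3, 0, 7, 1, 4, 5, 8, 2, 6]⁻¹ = [1, 3, 7, 0, 4, 5, 8, 2, 6]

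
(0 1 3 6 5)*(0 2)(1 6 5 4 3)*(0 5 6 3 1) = (0 3 6 4 1)(2 5)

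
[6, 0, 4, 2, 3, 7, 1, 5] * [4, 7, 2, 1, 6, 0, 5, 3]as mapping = [0→5, 1→4, 2→6, 3→2, 4→1, 5→3, 6→7, 7→0]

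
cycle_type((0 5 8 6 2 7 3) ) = 7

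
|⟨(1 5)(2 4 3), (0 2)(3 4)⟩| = 24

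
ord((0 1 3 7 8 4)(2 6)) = 6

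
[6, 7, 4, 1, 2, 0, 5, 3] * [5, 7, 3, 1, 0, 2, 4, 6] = [4, 6, 0, 7, 3, 5, 2, 1]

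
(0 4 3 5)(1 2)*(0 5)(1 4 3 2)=(0 3)(2 4)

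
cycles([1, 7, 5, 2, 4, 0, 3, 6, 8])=(0 1 7 6 3 2 5)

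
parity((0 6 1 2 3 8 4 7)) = odd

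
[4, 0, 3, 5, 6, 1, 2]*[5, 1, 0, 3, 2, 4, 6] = [2, 5, 3, 4, 6, 1, 0]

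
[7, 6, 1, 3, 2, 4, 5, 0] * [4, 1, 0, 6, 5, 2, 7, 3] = [3, 7, 1, 6, 0, 5, 2, 4]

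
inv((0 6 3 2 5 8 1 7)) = (0 7 1 8 5 2 3 6)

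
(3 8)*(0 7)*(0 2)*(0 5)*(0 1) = (0 7 2 5 1)(3 8)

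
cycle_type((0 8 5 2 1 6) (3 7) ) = 2.6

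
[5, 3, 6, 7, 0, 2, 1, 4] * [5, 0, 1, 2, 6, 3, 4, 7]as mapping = [0→3, 1→2, 2→4, 3→7, 4→5, 5→1, 6→0, 7→6]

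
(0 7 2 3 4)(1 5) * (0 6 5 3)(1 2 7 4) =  (0 4 6 5 2)(1 3)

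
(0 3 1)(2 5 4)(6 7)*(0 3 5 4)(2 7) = (0 5)(1 3)(2 4 7 6)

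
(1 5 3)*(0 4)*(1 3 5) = (0 4) 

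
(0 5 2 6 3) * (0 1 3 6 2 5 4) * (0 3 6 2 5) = (0 4 3 1 6 2 5)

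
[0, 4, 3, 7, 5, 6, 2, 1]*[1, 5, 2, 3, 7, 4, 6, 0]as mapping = [0→1, 1→7, 2→3, 3→0, 4→4, 5→6, 6→2, 7→5]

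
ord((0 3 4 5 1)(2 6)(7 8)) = 10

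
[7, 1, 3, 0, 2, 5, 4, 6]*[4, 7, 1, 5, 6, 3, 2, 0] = [0, 7, 5, 4, 1, 3, 6, 2]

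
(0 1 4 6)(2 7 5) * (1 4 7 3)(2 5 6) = (0 4 2 3 1 7 6)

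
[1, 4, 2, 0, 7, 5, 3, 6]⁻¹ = [3, 0, 2, 6, 1, 5, 7, 4]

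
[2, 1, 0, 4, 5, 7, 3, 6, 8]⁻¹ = [2, 1, 0, 6, 3, 4, 7, 5, 8]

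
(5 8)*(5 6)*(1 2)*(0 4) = (0 4)(1 2)(5 8 6)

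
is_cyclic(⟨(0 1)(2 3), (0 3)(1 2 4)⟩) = no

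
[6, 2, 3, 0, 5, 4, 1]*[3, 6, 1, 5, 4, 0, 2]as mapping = [0→2, 1→1, 2→5, 3→3, 4→0, 5→4, 6→6]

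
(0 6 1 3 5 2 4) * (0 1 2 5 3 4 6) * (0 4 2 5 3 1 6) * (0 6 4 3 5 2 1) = (0 3)(2 6)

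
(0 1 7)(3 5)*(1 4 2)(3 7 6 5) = (0 4 2 1 6 5 7)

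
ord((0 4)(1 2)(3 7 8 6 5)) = 10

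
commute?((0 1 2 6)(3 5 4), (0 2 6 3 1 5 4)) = no:(0 1 2 6)(3 5 4) * (0 2 6 3 1 5 4) = (0 5)(1 6 2 3 4), (0 2 6 3 1 5 4) * (0 1 2 6)(3 5 4) = (0 6 5 3 2)(1 4)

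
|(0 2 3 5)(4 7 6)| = 12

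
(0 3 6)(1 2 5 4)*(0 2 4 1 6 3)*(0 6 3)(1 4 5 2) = (0 6 1 5 4 3)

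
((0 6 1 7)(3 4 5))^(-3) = (0 6 1 7)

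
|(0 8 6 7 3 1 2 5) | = 8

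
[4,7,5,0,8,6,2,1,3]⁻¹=[3,7,6,8,0,2,5,1,4]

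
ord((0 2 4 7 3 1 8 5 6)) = 9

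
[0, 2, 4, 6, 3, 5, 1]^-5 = [0, 1, 2, 3, 4, 5, 6]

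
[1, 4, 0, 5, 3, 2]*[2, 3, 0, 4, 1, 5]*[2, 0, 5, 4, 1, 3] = [4, 0, 5, 3, 1, 2]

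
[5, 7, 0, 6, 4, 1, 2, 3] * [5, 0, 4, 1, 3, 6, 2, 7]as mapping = [0→6, 1→7, 2→5, 3→2, 4→3, 5→0, 6→4, 7→1]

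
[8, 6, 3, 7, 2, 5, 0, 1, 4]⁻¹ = [6, 7, 4, 2, 8, 5, 1, 3, 0]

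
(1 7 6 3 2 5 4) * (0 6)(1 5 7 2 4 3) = (0 6 1 2 7)(3 4 5)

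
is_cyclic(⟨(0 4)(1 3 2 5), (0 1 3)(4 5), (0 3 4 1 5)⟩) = no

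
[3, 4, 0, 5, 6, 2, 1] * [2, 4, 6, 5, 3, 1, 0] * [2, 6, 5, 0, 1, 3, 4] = [3, 0, 5, 6, 2, 4, 1]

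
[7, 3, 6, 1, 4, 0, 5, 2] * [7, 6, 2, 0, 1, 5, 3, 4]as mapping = [0→4, 1→0, 2→3, 3→6, 4→1, 5→7, 6→5, 7→2]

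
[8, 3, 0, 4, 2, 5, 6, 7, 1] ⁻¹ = [2, 8, 4, 1, 3, 5, 6, 7, 0] 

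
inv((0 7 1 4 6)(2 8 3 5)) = (0 6 4 1 7)(2 5 3 8)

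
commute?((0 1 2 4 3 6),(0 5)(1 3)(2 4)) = no:(0 1 2 4 3 6) * (0 5)(1 3)(2 4) = (0 3 6 5)(1 4),(0 5)(1 3)(2 4) * (0 1 2 4 3 6) = (0 5 1 6)(2 3)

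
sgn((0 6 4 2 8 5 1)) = 1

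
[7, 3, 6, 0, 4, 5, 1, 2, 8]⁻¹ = [3, 6, 7, 1, 4, 5, 2, 0, 8]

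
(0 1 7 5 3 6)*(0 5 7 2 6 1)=(1 2 6 5 3)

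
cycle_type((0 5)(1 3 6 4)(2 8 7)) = 2.3.4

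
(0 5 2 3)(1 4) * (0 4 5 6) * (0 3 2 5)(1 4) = (0 6 3 1)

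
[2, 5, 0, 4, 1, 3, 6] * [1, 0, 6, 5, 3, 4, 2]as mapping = [0→6, 1→4, 2→1, 3→3, 4→0, 5→5, 6→2]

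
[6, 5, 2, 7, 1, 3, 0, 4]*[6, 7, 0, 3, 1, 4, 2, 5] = [2, 4, 0, 5, 7, 3, 6, 1]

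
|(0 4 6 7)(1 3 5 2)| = 4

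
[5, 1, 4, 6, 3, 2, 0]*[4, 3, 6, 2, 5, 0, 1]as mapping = [0→0, 1→3, 2→5, 3→1, 4→2, 5→6, 6→4]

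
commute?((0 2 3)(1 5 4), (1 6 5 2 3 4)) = no:(0 2 3)(1 5 4) * (1 6 5 2 3 4) = (0 3)(1 2 4 6 5), (1 6 5 2 3 4) * (0 2 3)(1 5 4) = (0 2)(1 6 4 5 3)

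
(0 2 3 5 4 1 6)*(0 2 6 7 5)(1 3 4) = (0 6 2 4 3)(1 7 5)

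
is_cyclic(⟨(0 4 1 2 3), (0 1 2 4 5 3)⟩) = no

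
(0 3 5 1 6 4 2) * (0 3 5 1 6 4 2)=(0 5 6 2 3 1 4)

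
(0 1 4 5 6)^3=(0 5 1 6 4)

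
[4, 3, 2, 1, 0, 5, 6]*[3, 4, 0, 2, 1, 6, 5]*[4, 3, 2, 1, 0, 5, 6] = [3, 2, 4, 0, 1, 6, 5]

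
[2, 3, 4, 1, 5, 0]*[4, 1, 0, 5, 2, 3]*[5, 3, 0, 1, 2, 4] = [5, 4, 0, 3, 1, 2]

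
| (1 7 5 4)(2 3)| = 4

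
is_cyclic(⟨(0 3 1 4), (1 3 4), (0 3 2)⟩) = no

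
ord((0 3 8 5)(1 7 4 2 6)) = 20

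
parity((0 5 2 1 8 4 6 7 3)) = even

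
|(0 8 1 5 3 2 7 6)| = 8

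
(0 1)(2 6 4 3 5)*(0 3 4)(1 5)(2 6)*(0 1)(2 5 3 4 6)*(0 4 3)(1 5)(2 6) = (1 3 4 2)(5 6)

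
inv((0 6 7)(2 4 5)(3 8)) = (0 7 6)(2 5 4)(3 8)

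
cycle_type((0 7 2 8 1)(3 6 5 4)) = 4.5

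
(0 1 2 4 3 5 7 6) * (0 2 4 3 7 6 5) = (0 1 4 7 5 6 2 3)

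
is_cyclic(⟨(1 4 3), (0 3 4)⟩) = no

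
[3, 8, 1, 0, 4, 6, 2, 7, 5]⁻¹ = [3, 2, 6, 0, 4, 8, 5, 7, 1]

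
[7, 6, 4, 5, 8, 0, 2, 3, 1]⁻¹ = [5, 8, 6, 7, 2, 3, 1, 0, 4]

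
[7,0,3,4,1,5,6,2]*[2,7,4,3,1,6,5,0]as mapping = [0→0,1→2,2→3,3→1,4→7,5→6,6→5,7→4]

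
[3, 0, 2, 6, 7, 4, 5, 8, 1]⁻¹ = [1, 8, 2, 0, 5, 6, 3, 4, 7]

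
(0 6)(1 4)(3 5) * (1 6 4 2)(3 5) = (0 4 6)(1 2)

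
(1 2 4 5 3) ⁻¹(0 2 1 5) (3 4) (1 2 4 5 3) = (0 4 2 3) (1 5) 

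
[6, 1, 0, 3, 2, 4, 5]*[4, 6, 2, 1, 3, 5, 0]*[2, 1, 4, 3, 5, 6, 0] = [2, 0, 5, 1, 4, 3, 6]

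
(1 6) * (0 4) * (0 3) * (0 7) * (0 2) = (0 4 3 7 2)(1 6)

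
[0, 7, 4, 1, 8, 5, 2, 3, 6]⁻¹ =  [0, 3, 6, 7, 2, 5, 8, 1, 4]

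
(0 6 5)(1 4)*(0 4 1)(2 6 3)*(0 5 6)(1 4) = (0 3 2)(1 4 5)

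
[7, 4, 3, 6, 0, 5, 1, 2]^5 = [1, 3, 0, 7, 6, 5, 2, 4]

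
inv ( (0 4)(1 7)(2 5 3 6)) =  (0 4)(1 7)(2 6 3 5)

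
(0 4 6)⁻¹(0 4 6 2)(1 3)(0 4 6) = (0 2 4 6)(1 3)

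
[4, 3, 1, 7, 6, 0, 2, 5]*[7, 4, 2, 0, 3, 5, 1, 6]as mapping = [0→3, 1→0, 2→4, 3→6, 4→1, 5→7, 6→2, 7→5]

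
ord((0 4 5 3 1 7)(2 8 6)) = 6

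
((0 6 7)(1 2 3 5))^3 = (1 5 3 2)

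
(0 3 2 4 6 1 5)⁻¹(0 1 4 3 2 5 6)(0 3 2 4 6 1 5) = (0 1 3 5 6 2 4)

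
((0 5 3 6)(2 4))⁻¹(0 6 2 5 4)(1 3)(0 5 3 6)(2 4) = (0 4 3 2 5)(1 6)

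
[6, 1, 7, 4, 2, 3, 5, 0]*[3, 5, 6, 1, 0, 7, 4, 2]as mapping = [0→4, 1→5, 2→2, 3→0, 4→6, 5→1, 6→7, 7→3]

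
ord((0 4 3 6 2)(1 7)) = 10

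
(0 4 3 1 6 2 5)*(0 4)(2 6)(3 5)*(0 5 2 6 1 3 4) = (0 5)(1 6)(2 4)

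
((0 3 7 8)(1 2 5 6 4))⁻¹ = (0 8 7 3)(1 4 6 5 2)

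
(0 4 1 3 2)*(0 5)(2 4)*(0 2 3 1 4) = (0 3)(2 5)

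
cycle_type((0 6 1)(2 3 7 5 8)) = 3.5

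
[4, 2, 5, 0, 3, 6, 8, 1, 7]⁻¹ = [3, 7, 1, 4, 0, 2, 5, 8, 6]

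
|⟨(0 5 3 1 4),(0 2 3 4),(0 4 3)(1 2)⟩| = 720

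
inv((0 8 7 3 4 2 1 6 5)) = (0 5 6 1 2 4 3 7 8)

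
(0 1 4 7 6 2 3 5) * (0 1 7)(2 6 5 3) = (0 7 5 1 4)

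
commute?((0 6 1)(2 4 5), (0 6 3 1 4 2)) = no:(0 6 1)(2 4 5)*(0 6 3 1 4 2) = (0 3 1 6 4 5), (0 6 3 1 4 2)*(0 6 1)(2 4 5) = (0 1 5 2 6 3)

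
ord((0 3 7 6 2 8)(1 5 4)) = 6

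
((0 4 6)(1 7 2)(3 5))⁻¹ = (0 6 4)(1 2 7)(3 5)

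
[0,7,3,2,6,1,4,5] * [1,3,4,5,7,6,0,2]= [1,2,5,4,0,3,7,6]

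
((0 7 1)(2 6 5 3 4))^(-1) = (0 1 7)(2 4 3 5 6)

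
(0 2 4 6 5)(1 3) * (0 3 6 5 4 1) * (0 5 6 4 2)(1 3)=(1 4 6 2 3 5)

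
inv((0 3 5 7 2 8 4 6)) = (0 6 4 8 2 7 5 3)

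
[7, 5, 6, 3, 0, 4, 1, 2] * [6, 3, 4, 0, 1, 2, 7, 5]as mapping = [0→5, 1→2, 2→7, 3→0, 4→6, 5→1, 6→3, 7→4]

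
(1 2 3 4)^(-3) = (1 2 3 4)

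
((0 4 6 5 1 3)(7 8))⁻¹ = (0 3 1 5 6 4)(7 8)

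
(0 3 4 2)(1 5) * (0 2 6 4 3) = (1 5)(4 6)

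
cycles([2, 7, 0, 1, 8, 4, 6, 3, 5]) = (0 2)(1 7 3)(4 8 5)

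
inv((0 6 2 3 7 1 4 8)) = (0 8 4 1 7 3 2 6)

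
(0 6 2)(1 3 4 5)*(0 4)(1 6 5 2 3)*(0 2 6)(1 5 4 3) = (0 4 6 1 5)(2 3)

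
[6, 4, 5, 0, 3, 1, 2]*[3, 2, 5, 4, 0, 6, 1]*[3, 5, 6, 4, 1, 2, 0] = [5, 3, 0, 4, 1, 6, 2]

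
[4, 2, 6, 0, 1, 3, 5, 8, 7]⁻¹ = [3, 4, 1, 5, 0, 6, 2, 8, 7]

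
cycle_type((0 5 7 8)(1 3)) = 2.4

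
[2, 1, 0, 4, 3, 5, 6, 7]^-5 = [2, 1, 0, 4, 3, 5, 6, 7]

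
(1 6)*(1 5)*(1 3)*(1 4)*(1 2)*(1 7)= (1 6 5 3 4 2 7)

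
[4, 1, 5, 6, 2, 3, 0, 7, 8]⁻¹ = [6, 1, 4, 5, 0, 2, 3, 7, 8]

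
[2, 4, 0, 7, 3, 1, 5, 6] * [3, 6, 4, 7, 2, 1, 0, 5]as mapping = [0→4, 1→2, 2→3, 3→5, 4→7, 5→6, 6→1, 7→0]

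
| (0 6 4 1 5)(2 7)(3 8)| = 10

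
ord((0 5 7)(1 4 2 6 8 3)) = 6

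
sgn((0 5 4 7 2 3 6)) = 1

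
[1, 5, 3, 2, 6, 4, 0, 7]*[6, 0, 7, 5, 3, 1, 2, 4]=[0, 1, 5, 7, 2, 3, 6, 4]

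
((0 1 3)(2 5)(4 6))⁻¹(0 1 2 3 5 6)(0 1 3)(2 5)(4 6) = (0 2 4 1 3 5)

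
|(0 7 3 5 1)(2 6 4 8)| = 20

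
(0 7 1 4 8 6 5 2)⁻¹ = (0 2 5 6 8 4 1 7)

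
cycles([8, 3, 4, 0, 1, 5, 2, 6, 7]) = (0 8 7 6 2 4 1 3) 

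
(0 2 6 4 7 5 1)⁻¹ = (0 1 5 7 4 6 2)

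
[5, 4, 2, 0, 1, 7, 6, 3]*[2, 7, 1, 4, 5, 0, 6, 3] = [0, 5, 1, 2, 7, 3, 6, 4]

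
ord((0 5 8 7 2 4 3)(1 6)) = 14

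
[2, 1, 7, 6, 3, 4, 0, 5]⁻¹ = [6, 1, 0, 4, 5, 7, 3, 2]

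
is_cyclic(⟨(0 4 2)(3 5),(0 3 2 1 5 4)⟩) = no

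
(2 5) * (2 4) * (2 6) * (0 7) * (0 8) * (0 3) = (0 7 8 3)(2 5 4 6)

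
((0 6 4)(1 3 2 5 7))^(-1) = (0 4 6)(1 7 5 2 3)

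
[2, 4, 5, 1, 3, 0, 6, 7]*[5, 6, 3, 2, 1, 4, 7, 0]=[3, 1, 4, 6, 2, 5, 7, 0]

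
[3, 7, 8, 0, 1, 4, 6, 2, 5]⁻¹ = [3, 4, 7, 0, 5, 8, 6, 1, 2]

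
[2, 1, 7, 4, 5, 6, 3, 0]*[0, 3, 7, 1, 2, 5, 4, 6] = [7, 3, 6, 2, 5, 4, 1, 0]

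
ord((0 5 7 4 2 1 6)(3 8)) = 14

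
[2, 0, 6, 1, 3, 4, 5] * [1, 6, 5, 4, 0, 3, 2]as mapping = [0→5, 1→1, 2→2, 3→6, 4→4, 5→0, 6→3]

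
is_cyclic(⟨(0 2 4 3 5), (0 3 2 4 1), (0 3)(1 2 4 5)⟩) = no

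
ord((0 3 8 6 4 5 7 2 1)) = 9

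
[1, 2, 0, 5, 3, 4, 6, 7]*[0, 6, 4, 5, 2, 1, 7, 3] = [6, 4, 0, 1, 5, 2, 7, 3]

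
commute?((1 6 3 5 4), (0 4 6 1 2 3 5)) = no:(1 6 3 5 4)*(0 4 6 1 2 3 5) = (0 4 2 3)(5 6), (0 4 6 1 2 3 5)*(1 6 3 5 4) = (0 1 2 5)(3 4)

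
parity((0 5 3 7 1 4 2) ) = even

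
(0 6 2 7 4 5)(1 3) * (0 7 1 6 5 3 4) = (0 5 7)(1 4 3 6 2)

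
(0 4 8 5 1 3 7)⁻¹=(0 7 3 1 5 8 4)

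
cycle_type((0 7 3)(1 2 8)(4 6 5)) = 3^3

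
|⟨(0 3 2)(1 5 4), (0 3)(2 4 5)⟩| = 720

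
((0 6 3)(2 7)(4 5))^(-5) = (0 6 3)(2 7)(4 5)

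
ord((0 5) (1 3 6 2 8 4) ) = 6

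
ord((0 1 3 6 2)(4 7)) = 10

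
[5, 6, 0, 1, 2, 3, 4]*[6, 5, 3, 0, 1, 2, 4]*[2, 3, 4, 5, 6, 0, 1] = [4, 6, 1, 0, 5, 2, 3]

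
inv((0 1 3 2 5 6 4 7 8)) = (0 8 7 4 6 5 2 3 1)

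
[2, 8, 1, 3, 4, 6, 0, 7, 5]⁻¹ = [6, 2, 0, 3, 4, 8, 5, 7, 1]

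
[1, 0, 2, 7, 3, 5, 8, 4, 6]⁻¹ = [1, 0, 2, 4, 7, 5, 8, 3, 6]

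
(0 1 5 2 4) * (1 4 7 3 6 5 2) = (0 4)(1 2 7 3 6 5)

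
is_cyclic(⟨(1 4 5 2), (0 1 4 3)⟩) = no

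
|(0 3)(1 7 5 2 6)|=10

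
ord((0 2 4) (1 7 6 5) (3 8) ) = 12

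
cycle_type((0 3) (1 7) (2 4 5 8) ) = 2^2.4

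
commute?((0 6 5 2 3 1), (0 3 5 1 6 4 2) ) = no:(0 6 5 2 3 1) * (0 3 5 1 6 4 2) = (0 4 2 5) (1 3 6), (0 3 5 1 6 4 2) * (0 6 5 2 3 1) = (0 1 5) (2 6 4 3) 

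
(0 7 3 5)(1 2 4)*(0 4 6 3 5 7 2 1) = (0 2 6 3 7 5 4)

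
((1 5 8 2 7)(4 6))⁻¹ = (1 7 2 8 5)(4 6)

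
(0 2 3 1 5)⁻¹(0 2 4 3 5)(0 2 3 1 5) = (0 2 3 4 1)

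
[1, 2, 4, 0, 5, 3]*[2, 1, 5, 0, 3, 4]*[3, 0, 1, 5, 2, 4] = [0, 4, 5, 1, 2, 3]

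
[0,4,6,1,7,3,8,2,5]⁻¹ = [0,3,7,5,1,8,2,4,6]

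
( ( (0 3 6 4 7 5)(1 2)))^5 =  (0 5 7 4 6 3)(1 2)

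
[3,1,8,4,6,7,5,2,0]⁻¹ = [8,1,7,0,3,6,4,5,2]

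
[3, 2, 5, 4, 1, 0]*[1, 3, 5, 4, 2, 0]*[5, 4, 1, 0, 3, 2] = [3, 2, 5, 1, 0, 4]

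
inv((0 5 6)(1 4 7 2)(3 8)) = (0 6 5)(1 2 7 4)(3 8)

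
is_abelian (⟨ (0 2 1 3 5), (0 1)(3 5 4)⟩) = no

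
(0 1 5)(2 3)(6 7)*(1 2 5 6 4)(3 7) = (0 2 7 4 1 6 3 5)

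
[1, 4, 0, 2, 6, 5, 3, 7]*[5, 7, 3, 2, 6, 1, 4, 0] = [7, 6, 5, 3, 4, 1, 2, 0]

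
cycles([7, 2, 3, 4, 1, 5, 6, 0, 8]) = (0 7)(1 2 3 4)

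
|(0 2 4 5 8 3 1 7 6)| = 9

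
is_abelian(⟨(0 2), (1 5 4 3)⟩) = yes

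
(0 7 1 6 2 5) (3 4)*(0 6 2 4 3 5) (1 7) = (0 1 2) (4 5 6) 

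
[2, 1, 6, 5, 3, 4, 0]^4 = [2, 1, 6, 5, 3, 4, 0]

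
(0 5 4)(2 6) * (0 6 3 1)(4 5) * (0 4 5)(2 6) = (0 5)(1 4 2 3)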